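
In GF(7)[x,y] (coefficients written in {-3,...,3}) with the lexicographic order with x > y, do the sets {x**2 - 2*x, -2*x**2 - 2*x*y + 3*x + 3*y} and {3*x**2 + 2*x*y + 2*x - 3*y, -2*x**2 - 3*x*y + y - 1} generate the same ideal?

For a fixed monomial order, each ideal has a unique reduced Gröbner basis; comparing bases decides equality.
Buchberger on the first generating set:
f_1 = x**2 - 2*x, LT = x**2.
f_2 = -2*x**2 - 2*x*y + 3*x + 3*y, LT = x**2.

S(f_1,f_2): lcm = x**2. S = -x*y + 3*x - 2*y.
  leading term x*y: no divisor's leading term divides it; move -x*y to the remainder.
  leading term x: no divisor's leading term divides it; move 3*x to the remainder.
  leading term y: no divisor's leading term divides it; move -2*y to the remainder.
  remainder -x*y + 3*x - 2*y ≠ 0; add g_3 = -x*y + 3*x - 2*y to the basis.

S(f_1,g_3): lcm = x**2*y. S = 3*x**2 + 3*x*y.
  leading term x**2: subtract (3)·f_1 from 3*x**2 + 3*x*y → 3*x*y - x
  leading term x*y: subtract (-3)·g_3 from 3*x*y - x → x + y
  leading term x: no divisor's leading term divides it; move x to the remainder.
  leading term y: no divisor's leading term divides it; move y to the remainder.
  remainder x + y ≠ 0; add g_4 = x + y to the basis.

S(g_3,g_4): lcm = x*y. S = -3*x - y**2 + 2*y.
  leading term x: subtract (-3)·g_4 from -3*x - y**2 + 2*y → -y**2 - 2*y
  leading term y**2: no divisor's leading term divides it; move -y**2 to the remainder.
  leading term y: no divisor's leading term divides it; move -2*y to the remainder.
  remainder -y**2 - 2*y ≠ 0; add g_5 = -y**2 - 2*y to the basis.

The other S-polynomials (S(f_2,g_3), S(f_1,g_4), S(f_2,g_4), S(f_1,g_5), S(f_2,g_5), S(g_3,g_5), S(g_4,g_5)) all reduce to 0 modulo the current basis, so we have a Gröbner basis.
Inter-reduce: drop elements whose leading term is divisible by another's, tail-reduce, and make monic.
Reduced Gröbner basis: {x + y, y**2 + 2*y}.

Buchberger on the second generating set:
h_1 = 3*x**2 + 2*x*y + 2*x - 3*y, LT = x**2.
h_2 = -2*x**2 - 3*x*y + y - 1, LT = x**2.

S(h_1,h_2): lcm = x**2. S = -2*x*y + 3*x + 3*y + 3.
  leading term x*y: no divisor's leading term divides it; move -2*x*y to the remainder.
  leading term x: no divisor's leading term divides it; move 3*x to the remainder.
  leading term y: no divisor's leading term divides it; move 3*y to the remainder.
  leading term 1: no divisor's leading term divides it; move 3 to the remainder.
  remainder -2*x*y + 3*x + 3*y + 3 ≠ 0; add k_3 = -2*x*y + 3*x + 3*y + 3 to the basis.

S(h_1,k_3): lcm = x**2*y. S = -2*x**2 + 3*x*y**2 + x*y - 2*x - y**2.
  leading term x**2: subtract (-3)·h_1 from -2*x**2 + 3*x*y**2 + x*y - 2*x - y**2 → 3*x*y**2 - 3*x - y**2 - 2*y
  leading term x*y**2: subtract (2*y)·k_3 from 3*x*y**2 - 3*x - y**2 - 2*y → x*y - 3*x - y
  leading term x*y: subtract (3)·k_3 from x*y - 3*x - y → 2*x - 3*y - 2
  leading term x: no divisor's leading term divides it; move 2*x to the remainder.
  leading term y: no divisor's leading term divides it; move -3*y to the remainder.
  leading term 1: no divisor's leading term divides it; move -2 to the remainder.
  remainder 2*x - 3*y - 2 ≠ 0; add k_4 = 2*x - 3*y - 2 to the basis.

S(k_3,k_4): lcm = x*y. S = 2*x - 2*y**2 + 3*y + 2.
  leading term x: subtract (1)·k_4 from 2*x - 2*y**2 + 3*y + 2 → -2*y**2 - y - 3
  leading term y**2: no divisor's leading term divides it; move -2*y**2 to the remainder.
  leading term y: no divisor's leading term divides it; move -y to the remainder.
  leading term 1: no divisor's leading term divides it; move -3 to the remainder.
  remainder -2*y**2 - y - 3 ≠ 0; add k_5 = -2*y**2 - y - 3 to the basis.

The other S-polynomials (S(h_2,k_3), S(h_1,k_4), S(h_2,k_4), S(h_1,k_5), S(h_2,k_5), S(k_3,k_5), S(k_4,k_5)) all reduce to 0 modulo the current basis, so we have a Gröbner basis.
Inter-reduce: drop elements whose leading term is divisible by another's, tail-reduce, and make monic.
Reduced Gröbner basis: {x + 2*y - 1, y**2 - 3*y - 2}.

Since the reduced bases disagree, the two ideals are not the same.

No, the ideals differ.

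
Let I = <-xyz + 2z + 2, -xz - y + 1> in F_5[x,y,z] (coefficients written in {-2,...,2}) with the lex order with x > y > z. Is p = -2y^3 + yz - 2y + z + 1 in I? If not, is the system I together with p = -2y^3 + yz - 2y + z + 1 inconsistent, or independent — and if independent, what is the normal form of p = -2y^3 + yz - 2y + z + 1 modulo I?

-2y^3 + yz - 2y + z + 1 lies in I (it reduces to 0).

First compute the reduced Gröbner basis of I by Buchberger's algorithm.
f_1 = -xyz + 2z + 2, LT = xyz.
f_2 = -xz - y + 1, LT = xz.

S(f_1,f_2): lcm = xyz. S = -y^2 + y - 2z - 2.
  leading term y^2: no divisor's leading term divides it; move -y^2 to the remainder.
  leading term y: no divisor's leading term divides it; move y to the remainder.
  leading term z: no divisor's leading term divides it; move -2z to the remainder.
  leading term 1: no divisor's leading term divides it; move -2 to the remainder.
  remainder -y^2 + y - 2z - 2 ≠ 0; add h_3 = -y^2 + y - 2z - 2 to the basis.

The other S-polynomials (S(f_1,h_3), S(f_2,h_3)) all reduce to 0 modulo the current basis, so we have a Gröbner basis.
Inter-reduce: drop elements whose leading term is divisible by another's, tail-reduce, and make monic.
Reduced Gröbner basis: {xz + y - 1, y^2 - y + 2z + 2}.
Label its elements g_1 = xz + y - 1, g_2 = y^2 - y + 2z + 2.

Reduce p = -2y^3 + yz - 2y + z + 1 modulo G:
  leading term y^3: subtract (-2y)·g_2 from -2y^3 + yz - 2y + z + 1 → -2y^2 + 2y + z + 1
  leading term y^2: subtract (-2)·g_2 from -2y^2 + 2y + z + 1 → 0
  normal form = 0.
Since the normal form is 0, p ∈ I.

The remainder on division by a Gröbner basis is unique — it is the normal form.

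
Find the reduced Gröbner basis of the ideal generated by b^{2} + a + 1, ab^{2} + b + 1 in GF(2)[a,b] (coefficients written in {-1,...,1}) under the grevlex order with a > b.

G = {a^{2} + a + b + 1, b^{2} + a + 1}

f_1 = b^{2} + a + 1, LT = b^{2}.
f_2 = ab^{2} + b + 1, LT = ab^{2}.

S(f_1,f_2): lcm = ab^{2}. S = a^{2} + a + b + 1.
  reduce S modulo (f_1, f_2):
  remainder a^{2} + a + b + 1 ≠ 0; add g_3 = a^{2} + a + b + 1 to the basis.

The other S-polynomials (S(f_1,g_3), S(f_2,g_3)) all reduce to 0 modulo the current basis, so we have a Gröbner basis.
Inter-reduce: drop elements whose leading term is divisible by another's, tail-reduce, and make monic.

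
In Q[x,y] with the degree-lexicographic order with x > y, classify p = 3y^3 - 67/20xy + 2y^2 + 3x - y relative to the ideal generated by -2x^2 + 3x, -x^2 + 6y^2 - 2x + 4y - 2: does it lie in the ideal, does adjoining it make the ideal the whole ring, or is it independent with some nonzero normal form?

3y^3 - 67/20xy + 2y^2 + 3x - y is independent of I; its normal form modulo I is -8/5xy + 3x.

First compute the reduced Gröbner basis of I by Buchberger's algorithm.
f_1 = -2x^2 + 3x, LT = x^2.
f_2 = -x^2 + 6y^2 - 2x + 4y - 2, LT = x^2.

S(f_1,f_2): lcm = x^2. S = 6y^2 - 7/2x + 4y - 2.
  leading term y^2: no divisor's leading term divides it; move 6y^2 to the remainder.
  leading term x: no divisor's leading term divides it; move -7/2x to the remainder.
  leading term y: no divisor's leading term divides it; move 4y to the remainder.
  leading term 1: no divisor's leading term divides it; move -2 to the remainder.
  remainder 6y^2 - 7/2x + 4y - 2 ≠ 0; add h_3 = 6y^2 - 7/2x + 4y - 2 to the basis.

S(f_1,h_3): leading monomials are coprime, so the S-polynomial reduces to 0 (Buchberger's first criterion).
S(f_2,h_3): leading monomials are coprime, so the S-polynomial reduces to 0 (Buchberger's first criterion).
Every S-polynomial of the final basis reduces to 0, so we have a Gröbner basis.
Inter-reduce: drop elements whose leading term is divisible by another's, tail-reduce, and make monic.
Reduced Gröbner basis: {x^2 - 3/2x, y^2 - 7/12x + 2/3y - 1/3}.
Label its elements g_1 = x^2 - 3/2x, g_2 = y^2 - 7/12x + 2/3y - 1/3.

Reduce p = 3y^3 - 67/20xy + 2y^2 + 3x - y modulo G:
  leading term y^3: subtract (3y)·g_2 from 3y^3 - 67/20xy + 2y^2 + 3x - y → -8/5xy + 3x
  leading term xy: no divisor's leading term divides it; move -8/5xy to the remainder.
  leading term x: no divisor's leading term divides it; move 3x to the remainder.
  normal form = -8/5xy + 3x.
The normal form is nonzero, so p ∉ I. Since p minus its normal form lies in I, I + (p) = I + (r) where r = -8/5xy + 3x; decide whether this ideal is the whole ring.
Run Buchberger on G together with r (pairs among the g_i already reduce to 0 since G is a Gröbner basis):
g_1 = x^2 - 3/2x, LT = x^2.
g_2 = y^2 - 7/12x + 2/3y - 1/3, LT = y^2.
r = -8/5xy + 3x, LT = xy.

S(g_1,g_2): leading monomials are coprime, so the S-polynomial reduces to 0 (Buchberger's first criterion).
S(g_1,r): lcm = x^2y. S = 15/8x^2 - 3/2xy.
  leading term x^2: subtract (15/8)·g_1 from 15/8x^2 - 3/2xy → -3/2xy + 45/16x
  leading term xy: subtract (15/16)·r from -3/2xy + 45/16x → 0
  remainder 0.

S(g_2,r): lcm = xy^2. S = -7/12x^2 + 61/24xy - 1/3x.
  leading term x^2: subtract (-7/12)·g_1 from -7/12x^2 + 61/24xy - 1/3x → 61/24xy - 29/24x
  leading term xy: subtract (-305/192)·r from 61/24xy - 29/24x → 683/192x
  leading term x: no divisor's leading term divides it; move 683/192x to the remainder.
  remainder 683/192x ≠ 0; add m_4 = 683/192x to the basis.

S(g_1,m_4): lcm = x^2. S = -3/2x.
  leading term x: subtract (-288/683)·m_4 from -3/2x → 0
  remainder 0.

S(g_2,m_4): leading monomials are coprime, so the S-polynomial reduces to 0 (Buchberger's first criterion).
S(r,m_4): lcm = xy. S = -15/8x.
  leading term x: subtract (-360/683)·m_4 from -15/8x → 0
  remainder 0.

Every S-polynomial of the final basis reduces to 0, so we have a Gröbner basis.
Inter-reduce: drop elements whose leading term is divisible by another's, tail-reduce, and make monic.
Reduced Gröbner basis: {y^2 + 2/3y - 1/3, x}.
The reduced Gröbner basis of I + (p) is {y^2 + 2/3y - 1/3, x} ≠ {1}, a proper ideal, so the enlarged system stays consistent: p is independent of I, with normal form -8/5xy + 3x.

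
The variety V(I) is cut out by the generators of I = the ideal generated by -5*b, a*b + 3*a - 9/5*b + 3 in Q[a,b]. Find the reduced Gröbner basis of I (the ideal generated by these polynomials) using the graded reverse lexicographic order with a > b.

G = {a + 1, b}

The reduced Gröbner basis is the canonical form of the ideal for this ordering.

f_1 = -5*b, LT = b.
f_2 = a*b + 3*a - 9/5*b + 3, LT = a*b.

S(f_1,f_2): lcm = a*b. S = -3*a + 9/5*b - 3.
  reduce S modulo (f_1, f_2):
  remainder -3*a - 3 ≠ 0; add g_3 = -3*a - 3 to the basis.

The other S-polynomials (S(f_1,g_3), S(f_2,g_3)) all reduce to 0 modulo the current basis, so we have a Gröbner basis.
Inter-reduce: drop elements whose leading term is divisible by another's, tail-reduce, and make monic.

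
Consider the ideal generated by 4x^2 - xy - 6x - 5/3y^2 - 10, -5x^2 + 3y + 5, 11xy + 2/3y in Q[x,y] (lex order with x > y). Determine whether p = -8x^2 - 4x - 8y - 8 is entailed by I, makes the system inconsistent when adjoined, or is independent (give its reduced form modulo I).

First compute the reduced Gröbner basis of I by Buchberger's algorithm.
f_1 = 4x^2 - xy - 6x - 5/3y^2 - 10, LT = x^2.
f_2 = -5x^2 + 3y + 5, LT = x^2.
f_3 = 11xy + 2/3y, LT = xy.

S(f_1,f_2): lcm = x^2. S = -1/4xy - 3/2x - 5/12y^2 + 3/5y - 3/2.
  leading term xy: subtract (-1/44)·f_3 from -1/4xy - 3/2x - 5/12y^2 + 3/5y - 3/2 → -3/2x - 5/12y^2 + 203/330y - 3/2
  leading term x: no divisor's leading term divides it; move -3/2x to the remainder.
  leading term y^2: no divisor's leading term divides it; move -5/12y^2 to the remainder.
  leading term y: no divisor's leading term divides it; move 203/330y to the remainder.
  leading term 1: no divisor's leading term divides it; move -3/2 to the remainder.
  remainder -3/2x - 5/12y^2 + 203/330y - 3/2 ≠ 0; add h_4 = -3/2x - 5/12y^2 + 203/330y - 3/2 to the basis.

S(f_1,f_3): lcm = x^2y. S = -1/4xy^2 - 103/66xy - 5/12y^3 - 5/2y.
  leading term xy^2: subtract (-1/44y)·f_3 from -1/4xy^2 - 103/66xy - 5/12y^3 - 5/2y → -103/66xy - 5/12y^3 + 1/66y^2 - 5/2y
  leading term xy: subtract (-103/726)·f_3 from -103/66xy - 5/12y^3 + 1/66y^2 - 5/2y → -5/12y^3 + 1/66y^2 - 5239/2178y
  leading term y^3: no divisor's leading term divides it; move -5/12y^3 to the remainder.
  leading term y^2: no divisor's leading term divides it; move 1/66y^2 to the remainder.
  leading term y: no divisor's leading term divides it; move -5239/2178y to the remainder.
  remainder -5/12y^3 + 1/66y^2 - 5239/2178y ≠ 0; add h_5 = -5/12y^3 + 1/66y^2 - 5239/2178y to the basis.

S(f_2,f_3): lcm = x^2y. S = -2/33xy - 3/5y^2 - y.
  leading term xy: subtract (-2/363)·f_3 from -2/33xy - 3/5y^2 - y → -3/5y^2 - 1085/1089y
  leading term y^2: no divisor's leading term divides it; move -3/5y^2 to the remainder.
  leading term y: no divisor's leading term divides it; move -1085/1089y to the remainder.
  remainder -3/5y^2 - 1085/1089y ≠ 0; add h_6 = -3/5y^2 - 1085/1089y to the basis.

S(f_1,h_4): lcm = x^2. S = -5/18xy^2 + 317/1980xy - 5/2x - 5/12y^2 - 5/2.
  leading term xy^2: subtract (-5/198y)·f_3 from -5/18xy^2 + 317/1980xy - 5/2x - 5/12y^2 - 5/2 → 317/1980xy - 5/2x - 475/1188y^2 - 5/2
  leading term xy: subtract (317/21780)·f_3 from 317/1980xy - 5/2x - 475/1188y^2 - 5/2 → -5/2x - 475/1188y^2 - 317/32670y - 5/2
  leading term x: subtract (5/3)·h_4 from -5/2x - 475/1188y^2 - 317/32670y - 5/2 → 175/594y^2 - 16906/16335y
  leading term y^2: subtract (-875/1782)·h_6 from 175/594y^2 - 16906/16335y → -14789039/9702990y
  leading term y: no divisor's leading term divides it; move -14789039/9702990y to the remainder.
  remainder -14789039/9702990y ≠ 0; add h_7 = -14789039/9702990y to the basis.

The other S-polynomials (S(f_2,h_4), S(f_3,h_4), S(f_1,h_5), S(f_2,h_5), S(f_3,h_5), S(h_4,h_5), S(f_1,h_6), S(f_2,h_6), S(f_3,h_6), S(h_4,h_6), S(h_5,h_6), S(f_1,h_7), S(f_2,h_7), S(f_3,h_7), S(h_4,h_7), S(h_5,h_7), S(h_6,h_7)) all reduce to 0 modulo the current basis, so we have a Gröbner basis.
Inter-reduce: drop elements whose leading term is divisible by another's, tail-reduce, and make monic.
Reduced Gröbner basis: {x + 1, y}.
Label its elements g_1 = x + 1, g_2 = y.

Reduce p = -8x^2 - 4x - 8y - 8 modulo G:
  leading term x^2: subtract (-8x)·g_1 from -8x^2 - 4x - 8y - 8 → 4x - 8y - 8
  leading term x: subtract (4)·g_1 from 4x - 8y - 8 → -8y - 12
  leading term y: subtract (-8)·g_2 from -8y - 12 → -12
  leading term 1: no divisor's leading term divides it; move -12 to the remainder.
  normal form = -12.
The normal form is nonzero, so p ∉ I. Since p minus its normal form lies in I, I + (p) = I + (r) where r = -12; decide whether this ideal is the whole ring.
Here r = -12 is a nonzero constant, hence a unit: 1 ∈ I + (p), the Gröbner basis of I + (p) is {1}, and the enlarged system has no common solution — adjoining p is inconsistent.

Ideal membership is decidable via reduction modulo a Gröbner basis.

Adjoining -8x^2 - 4x - 8y - 8 makes the ideal the whole ring: the system is inconsistent.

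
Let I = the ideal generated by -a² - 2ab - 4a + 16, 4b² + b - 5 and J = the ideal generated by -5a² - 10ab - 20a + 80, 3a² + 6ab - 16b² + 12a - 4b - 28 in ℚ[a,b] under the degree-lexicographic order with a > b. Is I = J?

Equality of ideals is decidable: compute both reduced Gröbner bases (unique for the ordering) and check whether they agree.
Buchberger on the first generating set:
f_1 = -a² - 2ab - 4a + 16, LT = a².
f_2 = 4b² + b - 5, LT = b².

The S-polynomials (S(f_1,f_2)) all reduce to 0 modulo the current basis, so we have a Gröbner basis.
Inter-reduce: drop elements whose leading term is divisible by another's, tail-reduce, and make monic.
Reduced Gröbner basis: {a² + 2ab + 4a - 16, b² + ¼b - 5/4}.

Buchberger on the second generating set:
h_1 = -5a² - 10ab - 20a + 80, LT = a².
h_2 = 3a² + 6ab - 16b² + 12a - 4b - 28, LT = a².

S(h_1,h_2): lcm = a². S = 16/3b² + 4/3b - 20/3.
  leading term b²: no divisor's leading term divides it; move 16/3b² to the remainder.
  leading term b: no divisor's leading term divides it; move 4/3b to the remainder.
  leading term 1: no divisor's leading term divides it; move -20/3 to the remainder.
  remainder 16/3b² + 4/3b - 20/3 ≠ 0; add k_3 = 16/3b² + 4/3b - 20/3 to the basis.

The other S-polynomials (S(h_1,k_3), S(h_2,k_3)) all reduce to 0 modulo the current basis, so we have a Gröbner basis.
Inter-reduce: drop elements whose leading term is divisible by another's, tail-reduce, and make monic.
Reduced Gröbner basis: {a² + 2ab + 4a - 16, b² + ¼b - 5/4}.

These coincide, so the ideals are equal.
The same test decides containment: I ⊆ J iff every generator of I reduces to 0 modulo a Gröbner basis of J.

Yes, the ideals are equal.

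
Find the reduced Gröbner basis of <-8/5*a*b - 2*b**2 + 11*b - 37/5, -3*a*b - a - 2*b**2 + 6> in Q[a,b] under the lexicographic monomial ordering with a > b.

G = {a - 7/4*b**2 + 165/8*b - 159/8, b**3 - 155/14*b**2 + 52/7*b + 37/14}

This is the nonlinear analogue of row-reducing a linear system.

f_1 = -8/5*a*b - 2*b**2 + 11*b - 37/5, LT = a*b.
f_2 = -3*a*b - a - 2*b**2 + 6, LT = a*b.

S(f_1,f_2): lcm = a*b. S = -1/3*a + 7/12*b**2 - 55/8*b + 53/8.
  leading term a: no divisor's leading term divides it; move -1/3*a to the remainder.
  leading term b**2: no divisor's leading term divides it; move 7/12*b**2 to the remainder.
  leading term b: no divisor's leading term divides it; move -55/8*b to the remainder.
  leading term 1: no divisor's leading term divides it; move 53/8 to the remainder.
  remainder -1/3*a + 7/12*b**2 - 55/8*b + 53/8 ≠ 0; add g_3 = -1/3*a + 7/12*b**2 - 55/8*b + 53/8 to the basis.

S(f_1,g_3): lcm = a*b. S = 7/4*b**3 - 155/8*b**2 + 13*b + 37/8.
  leading term b**3: no divisor's leading term divides it; move 7/4*b**3 to the remainder.
  leading term b**2: no divisor's leading term divides it; move -155/8*b**2 to the remainder.
  leading term b: no divisor's leading term divides it; move 13*b to the remainder.
  leading term 1: no divisor's leading term divides it; move 37/8 to the remainder.
  remainder 7/4*b**3 - 155/8*b**2 + 13*b + 37/8 ≠ 0; add g_4 = 7/4*b**3 - 155/8*b**2 + 13*b + 37/8 to the basis.

The other S-polynomials (S(f_2,g_3), S(f_1,g_4), S(f_2,g_4), S(g_3,g_4)) all reduce to 0 modulo the current basis, so we have a Gröbner basis.
Inter-reduce: drop elements whose leading term is divisible by another's, tail-reduce, and make monic.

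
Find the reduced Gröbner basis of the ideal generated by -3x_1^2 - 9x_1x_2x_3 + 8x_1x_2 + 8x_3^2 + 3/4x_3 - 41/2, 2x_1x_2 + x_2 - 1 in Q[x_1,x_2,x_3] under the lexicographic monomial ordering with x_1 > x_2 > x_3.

G = {x_1 - 3x_2^2x_3 + 8/3x_2^2 - 16/3x_2x_3^2 + 5/2x_2x_3 + 23/2x_2 - 1/2, x_2^3x_3 - 8/9x_2^3 + 16/9x_2^2x_3^2 - 5/6x_2^2x_3 - 23/6x_2^2 + 1/3x_2 - 1/6}

f_1 = -3x_1^2 - 9x_1x_2x_3 + 8x_1x_2 + 8x_3^2 + 3/4x_3 - 41/2, LT = x_1^2.
f_2 = 2x_1x_2 + x_2 - 1, LT = x_1x_2.

S(f_1,f_2): lcm = x_1^2x_2. S = 3x_1x_2^2x_3 - 8/3x_1x_2^2 - 1/2x_1x_2 + 1/2x_1 - 8/3x_2x_3^2 - 1/4x_2x_3 + 41/6x_2.
  reduce S modulo (f_1, f_2):
  remainder 1/2x_1 - 3/2x_2^2x_3 + 4/3x_2^2 - 8/3x_2x_3^2 + 5/4x_2x_3 + 23/4x_2 - 1/4 ≠ 0; add g_3 = 1/2x_1 - 3/2x_2^2x_3 + 4/3x_2^2 - 8/3x_2x_3^2 + 5/4x_2x_3 + 23/4x_2 - 1/4 to the basis.

S(f_2,g_3): lcm = x_1x_2. S = 3x_2^3x_3 - 8/3x_2^3 + 16/3x_2^2x_3^2 - 5/2x_2^2x_3 - 23/2x_2^2 + x_2 - 1/2.
  reduce S modulo (f_1, f_2, g_3):
  remainder 3x_2^3x_3 - 8/3x_2^3 + 16/3x_2^2x_3^2 - 5/2x_2^2x_3 - 23/2x_2^2 + x_2 - 1/2 ≠ 0; add g_4 = 3x_2^3x_3 - 8/3x_2^3 + 16/3x_2^2x_3^2 - 5/2x_2^2x_3 - 23/2x_2^2 + x_2 - 1/2 to the basis.

The other S-polynomials (S(f_1,g_3), S(f_1,g_4), S(f_2,g_4), S(g_3,g_4)) all reduce to 0 modulo the current basis, so we have a Gröbner basis.
Inter-reduce: drop elements whose leading term is divisible by another's, tail-reduce, and make monic.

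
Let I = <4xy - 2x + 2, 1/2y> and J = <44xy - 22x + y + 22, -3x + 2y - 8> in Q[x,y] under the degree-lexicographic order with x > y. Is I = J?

Two ideals are equal iff their reduced Gröbner bases coincide (the reduced basis is unique for a fixed ordering).
Buchberger on the first generating set:
f_1 = 4xy - 2x + 2, LT = xy.
f_2 = 1/2y, LT = y.

S(f_1,f_2): lcm = xy. S = -1/2x + 1/2.
  leading term x: no divisor's leading term divides it; move -1/2x to the remainder.
  leading term 1: no divisor's leading term divides it; move 1/2 to the remainder.
  remainder -1/2x + 1/2 ≠ 0; add g_3 = -1/2x + 1/2 to the basis.

S(f_1,g_3): lcm = xy. S = -1/2x + y + 1/2.
  leading term x: subtract (1)·g_3 from -1/2x + y + 1/2 → y
  leading term y: subtract (2)·f_2 from y → 0
  remainder 0.

S(f_2,g_3): leading monomials are coprime, so the S-polynomial reduces to 0 (Buchberger's first criterion).
Every S-polynomial of the final basis reduces to 0, so we have a Gröbner basis.
Inter-reduce: drop elements whose leading term is divisible by another's, tail-reduce, and make monic.
Reduced Gröbner basis: {x - 1, y}.

Buchberger on the second generating set:
h_1 = 44xy - 22x + y + 22, LT = xy.
h_2 = -3x + 2y - 8, LT = x.

S(h_1,h_2): lcm = xy. S = 2/3y^2 - 1/2x - 349/132y + 1/2.
  leading term y^2: no divisor's leading term divides it; move 2/3y^2 to the remainder.
  leading term x: subtract (1/6)·h_2 from -1/2x - 349/132y + 1/2 → -131/44y + 11/6
  leading term y: no divisor's leading term divides it; move -131/44y to the remainder.
  leading term 1: no divisor's leading term divides it; move 11/6 to the remainder.
  remainder 2/3y^2 - 131/44y + 11/6 ≠ 0; add k_3 = 2/3y^2 - 131/44y + 11/6 to the basis.

S(h_1,k_3): lcm = xy^2. S = 349/88xy + 1/44y^2 - 11/4x + 1/2y.
  leading term xy: subtract (349/3872)·h_1 from 349/88xy + 1/44y^2 - 11/4x + 1/2y → 1/44y^2 - 135/176x + 1587/3872y - 349/176
  leading term y^2: subtract (3/88)·k_3 from 1/44y^2 - 135/176x + 1587/3872y - 349/176 → -135/176x + 45/88y - 45/22
  leading term x: subtract (45/176)·h_2 from -135/176x + 45/88y - 45/22 → 0
  remainder 0.

S(h_2,k_3): leading monomials are coprime, so the S-polynomial reduces to 0 (Buchberger's first criterion).
Every S-polynomial of the final basis reduces to 0, so we have a Gröbner basis.
Inter-reduce: drop elements whose leading term is divisible by another's, tail-reduce, and make monic.
Reduced Gröbner basis: {y^2 - 393/88y + 11/4, x - 2/3y + 8/3}.

The bases are distinct; the ideals are different.

No, the ideals differ.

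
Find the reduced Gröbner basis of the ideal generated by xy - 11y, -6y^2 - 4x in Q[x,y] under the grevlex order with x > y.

The reduced Gröbner basis is the canonical form of the ideal for this ordering.

f_1 = xy - 11y, LT = xy.
f_2 = -6y^2 - 4x, LT = y^2.

S(f_1,f_2): lcm = xy^2. S = -2/3x^2 - 11y^2.
  leading term x^2: no divisor's leading term divides it; move -2/3x^2 to the remainder.
  leading term y^2: subtract (11/6)·f_2 from -11y^2 → 22/3x
  leading term x: no divisor's leading term divides it; move 22/3x to the remainder.
  remainder -2/3x^2 + 22/3x ≠ 0; add g_3 = -2/3x^2 + 22/3x to the basis.

The other S-polynomials (S(f_1,g_3), S(f_2,g_3)) all reduce to 0 modulo the current basis, so we have a Gröbner basis.

G = {x^2 - 11x, xy - 11y, y^2 + 2/3x}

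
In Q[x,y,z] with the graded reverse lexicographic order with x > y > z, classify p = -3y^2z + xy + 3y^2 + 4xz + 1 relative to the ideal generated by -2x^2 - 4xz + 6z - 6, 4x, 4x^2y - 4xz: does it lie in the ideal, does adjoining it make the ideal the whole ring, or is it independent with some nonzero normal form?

First compute the reduced Gröbner basis of I by Buchberger's algorithm.
f_1 = -2x^2 - 4xz + 6z - 6, LT = x^2.
f_2 = 4x, LT = x.
f_3 = 4x^2y - 4xz, LT = x^2y.

S(f_1,f_2): lcm = x^2. S = 2xz - 3z + 3.
  leading term xz: subtract (1/2z)·f_2 from 2xz - 3z + 3 → -3z + 3
  leading term z: no divisor's leading term divides it; move -3z to the remainder.
  leading term 1: no divisor's leading term divides it; move 3 to the remainder.
  remainder -3z + 3 ≠ 0; add h_4 = -3z + 3 to the basis.

The other S-polynomials (S(f_1,f_3), S(f_2,f_3), S(f_1,h_4), S(f_2,h_4), S(f_3,h_4)) all reduce to 0 modulo the current basis, so we have a Gröbner basis.
Inter-reduce: drop elements whose leading term is divisible by another's, tail-reduce, and make monic.
Reduced Gröbner basis: {x, z - 1}.
Label its elements g_1 = x, g_2 = z - 1.

Reduce p = -3y^2z + xy + 3y^2 + 4xz + 1 modulo G:
  leading term y^2z: subtract (-3y^2)·g_2 from -3y^2z + xy + 3y^2 + 4xz + 1 → xy + 4xz + 1
  leading term xy: subtract (y)·g_1 from xy + 4xz + 1 → 4xz + 1
  leading term xz: subtract (4z)·g_1 from 4xz + 1 → 1
  leading term 1: no divisor's leading term divides it; move 1 to the remainder.
  normal form = 1.
The normal form is nonzero, so p ∉ I. Since p minus its normal form lies in I, I + (p) = I + (r) where r = 1; decide whether this ideal is the whole ring.
Here r = 1 is a nonzero constant, hence a unit: 1 ∈ I + (p), the Gröbner basis of I + (p) is {1}, and the enlarged system has no common solution — adjoining p is inconsistent.

The remainder on division by a Gröbner basis is unique — it is the normal form.

Adjoining -3y^2z + xy + 3y^2 + 4xz + 1 makes the ideal the whole ring: the system is inconsistent.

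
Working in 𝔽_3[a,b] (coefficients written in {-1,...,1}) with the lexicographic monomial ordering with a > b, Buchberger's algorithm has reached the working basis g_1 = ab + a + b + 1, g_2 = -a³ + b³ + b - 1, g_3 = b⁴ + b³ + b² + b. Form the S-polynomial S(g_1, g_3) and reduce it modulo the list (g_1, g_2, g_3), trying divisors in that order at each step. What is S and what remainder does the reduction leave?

S(g_1, g_3) = -ab² - ab + b⁴ + b³; remainder on division = 0.

lcm(LM(g_1), LM(g_3)) = ab⁴.
S = (lcm/LT(g_1))·g_1 − (lcm/LT(g_3))·g_3 = -ab² - ab + b⁴ + b³.
Reduce S modulo (g_1, g_2, g_3) in that order:
  leading term ab²: subtract (-b)·g_1 from -ab² - ab + b⁴ + b³ → b⁴ + b³ + b² + b
  leading term b⁴: subtract (1)·g_3 from b⁴ + b³ + b² + b → 0
The remainder is 0, so this S-polynomial contributes no new basis element.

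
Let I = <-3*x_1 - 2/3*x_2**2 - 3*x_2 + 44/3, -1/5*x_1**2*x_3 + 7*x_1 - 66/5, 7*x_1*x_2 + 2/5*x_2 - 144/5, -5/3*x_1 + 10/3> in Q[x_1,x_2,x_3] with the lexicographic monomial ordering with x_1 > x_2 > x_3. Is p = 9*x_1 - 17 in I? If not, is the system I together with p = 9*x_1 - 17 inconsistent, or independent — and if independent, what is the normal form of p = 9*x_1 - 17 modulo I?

First compute the reduced Gröbner basis of I by Buchberger's algorithm.
f_1 = -3*x_1 - 2/3*x_2**2 - 3*x_2 + 44/3, LT = x_1.
f_2 = -1/5*x_1**2*x_3 + 7*x_1 - 66/5, LT = x_1**2*x_3.
f_3 = 7*x_1*x_2 + 2/5*x_2 - 144/5, LT = x_1*x_2.
f_4 = -5/3*x_1 + 10/3, LT = x_1.

S(f_1,f_2): lcm = x_1**2*x_3. S = 2/9*x_1*x_2**2*x_3 + x_1*x_2*x_3 - 44/9*x_1*x_3 + 35*x_1 - 66.
  reduce S modulo (f_1, f_2, f_3, f_4):
  remainder -4/81*x_2**4*x_3 - 4/9*x_2**3*x_3 + 95/81*x_2**2*x_3 - 70/9*x_2**2 + 88/9*x_2*x_3 - 35*x_2 - 1936/81*x_3 + 946/9 ≠ 0; add h_5 = -4/81*x_2**4*x_3 - 4/9*x_2**3*x_3 + 95/81*x_2**2*x_3 - 70/9*x_2**2 + 88/9*x_2*x_3 - 35*x_2 - 1936/81*x_3 + 946/9 to the basis.

S(f_1,f_3): lcm = x_1*x_2. S = 2/9*x_2**3 + x_2**2 - 1558/315*x_2 + 144/35.
  reduce S modulo (f_1, f_2, f_3, f_4, h_5):
  remainder 2/9*x_2**3 + x_2**2 - 1558/315*x_2 + 144/35 ≠ 0; add h_6 = 2/9*x_2**3 + x_2**2 - 1558/315*x_2 + 144/35 to the basis.

S(f_1,f_4): lcm = x_1. S = 2/9*x_2**2 + x_2 - 26/9.
  reduce S modulo (f_1, f_2, f_3, f_4, h_5, h_6):
  remainder 2/9*x_2**2 + x_2 - 26/9 ≠ 0; add h_7 = 2/9*x_2**2 + x_2 - 26/9 to the basis.

S(f_2,f_3): lcm = x_1**2*x_2*x_3. S = -2/35*x_1*x_2*x_3 - 35*x_1*x_2 + 144/35*x_1*x_3 + 66*x_2.
  reduce S modulo (f_1, f_2, f_3, f_4, h_5, h_6, h_7):
  remainder 4/1225*x_2*x_3 + 68*x_2 + 9792/1225*x_3 - 144 ≠ 0; add h_8 = 4/1225*x_2*x_3 + 68*x_2 + 9792/1225*x_3 - 144 to the basis.

S(f_2,f_4): lcm = x_1**2*x_3. S = 2*x_1*x_3 - 35*x_1 + 66.
  reduce S modulo (f_1, f_2, f_3, f_4, h_5, h_6, h_7, h_8):
  remainder 4*x_3 - 4 ≠ 0; add h_9 = 4*x_3 - 4 to the basis.

S(f_3,f_4): lcm = x_1*x_2. S = 72/35*x_2 - 144/35.
  reduce S modulo (f_1, f_2, f_3, f_4, h_5, h_6, h_7, h_8, h_9):
  remainder 72/35*x_2 - 144/35 ≠ 0; add h_10 = 72/35*x_2 - 144/35 to the basis.

The other S-polynomials (S(f_1,h_5), S(f_2,h_5), S(f_3,h_5), S(f_4,h_5), S(f_1,h_6), S(f_2,h_6), S(f_3,h_6), S(f_4,h_6), S(h_5,h_6), S(f_1,h_7), S(f_2,h_7), S(f_3,h_7), S(f_4,h_7), S(h_5,h_7), S(h_6,h_7), S(f_1,h_8), S(f_2,h_8), S(f_3,h_8), S(f_4,h_8), S(h_5,h_8), S(h_6,h_8), S(h_7,h_8), S(f_1,h_9), S(f_2,h_9), S(f_3,h_9), S(f_4,h_9), S(h_5,h_9), S(h_6,h_9), S(h_7,h_9), S(h_8,h_9), S(f_1,h_10), S(f_2,h_10), S(f_3,h_10), S(f_4,h_10), S(h_5,h_10), S(h_6,h_10), S(h_7,h_10), S(h_8,h_10), S(h_9,h_10)) all reduce to 0 modulo the current basis, so we have a Gröbner basis.
Inter-reduce: drop elements whose leading term is divisible by another's, tail-reduce, and make monic.
Reduced Gröbner basis: {x_1 - 2, x_2 - 2, x_3 - 1}.
Label its elements g_1 = x_1 - 2, g_2 = x_2 - 2, g_3 = x_3 - 1.

Reduce p = 9*x_1 - 17 modulo G:
  leading term x_1: subtract (9)·g_1 from 9*x_1 - 17 → 1
  leading term 1: no divisor's leading term divides it; move 1 to the remainder.
  normal form = 1.
The normal form is nonzero, so p ∉ I. Since p minus its normal form lies in I, I + (p) = I + (r) where r = 1; decide whether this ideal is the whole ring.
Here r = 1 is a nonzero constant, hence a unit: 1 ∈ I + (p), the Gröbner basis of I + (p) is {1}, and the enlarged system has no common solution — adjoining p is inconsistent.

Adjoining 9*x_1 - 17 makes the ideal the whole ring: the system is inconsistent.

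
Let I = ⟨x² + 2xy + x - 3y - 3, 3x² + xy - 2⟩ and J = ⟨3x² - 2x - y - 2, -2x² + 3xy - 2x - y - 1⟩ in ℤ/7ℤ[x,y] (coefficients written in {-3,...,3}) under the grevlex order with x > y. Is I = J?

Yes, the ideals are equal.

For a fixed monomial order, each ideal has a unique reduced Gröbner basis; comparing bases decides equality.
Buchberger on the first generating set:
f_1 = x² + 2xy + x - 3y - 3, LT = x².
f_2 = 3x² + xy - 2, LT = x².

S(f_1,f_2): lcm = x². S = -3xy + x - 3y.
  leading term xy: no divisor's leading term divides it; move -3xy to the remainder.
  leading term x: no divisor's leading term divides it; move x to the remainder.
  leading term y: no divisor's leading term divides it; move -3y to the remainder.
  remainder -3xy + x - 3y ≠ 0; add g_3 = -3xy + x - 3y to the basis.

S(f_1,g_3): lcm = x²y. S = 2xy² - 2x² - 3y² - 3y.
  leading term xy²: subtract (-3y)·g_3 from 2xy² - 2x² - 3y² - 3y → -2x² + 3xy + 2y² - 3y
  leading term x²: subtract (-2)·f_1 from -2x² + 3xy + 2y² - 3y → 2y² + 2x - 2y + 1
  leading term y²: no divisor's leading term divides it; move 2y² to the remainder.
  leading term x: no divisor's leading term divides it; move 2x to the remainder.
  leading term y: no divisor's leading term divides it; move -2y to the remainder.
  leading term 1: no divisor's leading term divides it; move 1 to the remainder.
  remainder 2y² + 2x - 2y + 1 ≠ 0; add g_4 = 2y² + 2x - 2y + 1 to the basis.

The other S-polynomials (S(f_2,g_3), S(f_1,g_4), S(f_2,g_4), S(g_3,g_4)) all reduce to 0 modulo the current basis, so we have a Gröbner basis.
Inter-reduce: drop elements whose leading term is divisible by another's, tail-reduce, and make monic.
Reduced Gröbner basis: {x² - 3x + 2y - 3, xy + 2x + y, y² + x - y - 3}.

Buchberger on the second generating set:
h_1 = 3x² - 2x - y - 2, LT = x².
h_2 = -2x² + 3xy - 2x - y - 1, LT = x².

S(h_1,h_2): lcm = x². S = -2xy + 3x - 2y.
  leading term xy: no divisor's leading term divides it; move -2xy to the remainder.
  leading term x: no divisor's leading term divides it; move 3x to the remainder.
  leading term y: no divisor's leading term divides it; move -2y to the remainder.
  remainder -2xy + 3x - 2y ≠ 0; add k_3 = -2xy + 3x - 2y to the basis.

S(h_1,k_3): lcm = x²y. S = -2x² + 3xy + 2y² - 3y.
  leading term x²: subtract (-3)·h_1 from -2x² + 3xy + 2y² - 3y → 3xy + 2y² + x + y + 1
  leading term xy: subtract (2)·k_3 from 3xy + 2y² + x + y + 1 → 2y² + 2x - 2y + 1
  leading term y²: no divisor's leading term divides it; move 2y² to the remainder.
  leading term x: no divisor's leading term divides it; move 2x to the remainder.
  leading term y: no divisor's leading term divides it; move -2y to the remainder.
  leading term 1: no divisor's leading term divides it; move 1 to the remainder.
  remainder 2y² + 2x - 2y + 1 ≠ 0; add k_4 = 2y² + 2x - 2y + 1 to the basis.

The other S-polynomials (S(h_2,k_3), S(h_1,k_4), S(h_2,k_4), S(k_3,k_4)) all reduce to 0 modulo the current basis, so we have a Gröbner basis.
Inter-reduce: drop elements whose leading term is divisible by another's, tail-reduce, and make monic.
Reduced Gröbner basis: {x² - 3x + 2y - 3, xy + 2x + y, y² + x - y - 3}.

Same reduced basis, so the two generating sets span the same ideal.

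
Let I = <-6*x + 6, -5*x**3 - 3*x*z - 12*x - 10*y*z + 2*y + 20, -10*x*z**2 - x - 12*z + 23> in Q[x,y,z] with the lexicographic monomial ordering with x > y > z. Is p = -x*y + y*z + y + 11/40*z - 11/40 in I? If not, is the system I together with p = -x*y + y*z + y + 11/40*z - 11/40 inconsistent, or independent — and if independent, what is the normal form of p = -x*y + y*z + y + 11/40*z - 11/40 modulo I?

First compute the reduced Gröbner basis of I by Buchberger's algorithm.
f_1 = -6*x + 6, LT = x.
f_2 = -5*x**3 - 3*x*z - 12*x - 10*y*z + 2*y + 20, LT = x**3.
f_3 = -10*x*z**2 - x - 12*z + 23, LT = x*z**2.

S(f_1,f_2): lcm = x**3. S = -x**2 - 3/5*x*z - 12/5*x - 2*y*z + 2/5*y + 4.
  leading term x**2: subtract (1/6*x)·f_1 from -x**2 - 3/5*x*z - 12/5*x - 2*y*z + 2/5*y + 4 → -3/5*x*z - 17/5*x - 2*y*z + 2/5*y + 4
  leading term x*z: subtract (1/10*z)·f_1 from -3/5*x*z - 17/5*x - 2*y*z + 2/5*y + 4 → -17/5*x - 2*y*z + 2/5*y - 3/5*z + 4
  leading term x: subtract (17/30)·f_1 from -17/5*x - 2*y*z + 2/5*y - 3/5*z + 4 → -2*y*z + 2/5*y - 3/5*z + 3/5
  leading term y*z: no divisor's leading term divides it; move -2*y*z to the remainder.
  leading term y: no divisor's leading term divides it; move 2/5*y to the remainder.
  leading term z: no divisor's leading term divides it; move -3/5*z to the remainder.
  leading term 1: no divisor's leading term divides it; move 3/5 to the remainder.
  remainder -2*y*z + 2/5*y - 3/5*z + 3/5 ≠ 0; add h_4 = -2*y*z + 2/5*y - 3/5*z + 3/5 to the basis.

S(f_1,f_3): lcm = x*z**2. S = -1/10*x - z**2 - 6/5*z + 23/10.
  leading term x: subtract (1/60)·f_1 from -1/10*x - z**2 - 6/5*z + 23/10 → -z**2 - 6/5*z + 11/5
  leading term z**2: no divisor's leading term divides it; move -z**2 to the remainder.
  leading term z: no divisor's leading term divides it; move -6/5*z to the remainder.
  leading term 1: no divisor's leading term divides it; move 11/5 to the remainder.
  remainder -z**2 - 6/5*z + 11/5 ≠ 0; add h_5 = -z**2 - 6/5*z + 11/5 to the basis.

S(f_3,h_4): lcm = x*y*z**2. S = 1/5*x*y*z + 1/10*x*y - 3/10*x*z**2 + 3/10*x*z + 6/5*y*z - 23/10*y.
  leading term x*y*z: subtract (-1/30*y*z)·f_1 from 1/5*x*y*z + 1/10*x*y - 3/10*x*z**2 + 3/10*x*z + 6/5*y*z - 23/10*y → 1/10*x*y - 3/10*x*z**2 + 3/10*x*z + 7/5*y*z - 23/10*y
  leading term x*y: subtract (-1/60*y)·f_1 from 1/10*x*y - 3/10*x*z**2 + 3/10*x*z + 7/5*y*z - 23/10*y → -3/10*x*z**2 + 3/10*x*z + 7/5*y*z - 11/5*y
  leading term x*z**2: subtract (1/20*z**2)·f_1 from -3/10*x*z**2 + 3/10*x*z + 7/5*y*z - 11/5*y → 3/10*x*z + 7/5*y*z - 11/5*y - 3/10*z**2
  leading term x*z: subtract (-1/20*z)·f_1 from 3/10*x*z + 7/5*y*z - 11/5*y - 3/10*z**2 → 7/5*y*z - 11/5*y - 3/10*z**2 + 3/10*z
  leading term y*z: subtract (-7/10)·h_4 from 7/5*y*z - 11/5*y - 3/10*z**2 + 3/10*z → -48/25*y - 3/10*z**2 - 3/25*z + 21/50
  leading term y: no divisor's leading term divides it; move -48/25*y to the remainder.
  leading term z**2: subtract (3/10)·h_5 from -3/10*z**2 - 3/25*z + 21/50 → 6/25*z - 6/25
  leading term z: no divisor's leading term divides it; move 6/25*z to the remainder.
  leading term 1: no divisor's leading term divides it; move -6/25 to the remainder.
  remainder -48/25*y + 6/25*z - 6/25 ≠ 0; add h_6 = -48/25*y + 6/25*z - 6/25 to the basis.

The other S-polynomials (S(f_2,f_3), S(f_1,h_4), S(f_2,h_4), S(f_1,h_5), S(f_2,h_5), S(f_3,h_5), S(h_4,h_5), S(f_1,h_6), S(f_2,h_6), S(f_3,h_6), S(h_4,h_6), S(h_5,h_6)) all reduce to 0 modulo the current basis, so we have a Gröbner basis.
Inter-reduce: drop elements whose leading term is divisible by another's, tail-reduce, and make monic.
Reduced Gröbner basis: {x - 1, y - 1/8*z + 1/8, z**2 + 6/5*z - 11/5}.
Label its elements g_1 = x - 1, g_2 = y - 1/8*z + 1/8, g_3 = z**2 + 6/5*z - 11/5.

Reduce p = -x*y + y*z + y + 11/40*z - 11/40 modulo G:
  leading term x*y: subtract (-y)·g_1 from -x*y + y*z + y + 11/40*z - 11/40 → y*z + 11/40*z - 11/40
  leading term y*z: subtract (z)·g_2 from y*z + 11/40*z - 11/40 → 1/8*z**2 + 3/20*z - 11/40
  leading term z**2: subtract (1/8)·g_3 from 1/8*z**2 + 3/20*z - 11/40 → 0
  normal form = 0.
Since the normal form is 0, p ∈ I.

-x*y + y*z + y + 11/40*z - 11/40 lies in I (it reduces to 0).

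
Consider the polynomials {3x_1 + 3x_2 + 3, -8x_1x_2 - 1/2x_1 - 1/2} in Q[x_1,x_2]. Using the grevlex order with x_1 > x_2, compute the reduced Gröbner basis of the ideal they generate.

f_1 = 3x_1 + 3x_2 + 3, LT = x_1.
f_2 = -8x_1x_2 - 1/2x_1 - 1/2, LT = x_1x_2.

S(f_1,f_2): lcm = x_1x_2. S = x_2^2 - 1/16x_1 + x_2 - 1/16.
  leading term x_2^2: no divisor's leading term divides it; move x_2^2 to the remainder.
  leading term x_1: subtract (-1/48)·f_1 from -1/16x_1 + x_2 - 1/16 → 17/16x_2
  leading term x_2: no divisor's leading term divides it; move 17/16x_2 to the remainder.
  remainder x_2^2 + 17/16x_2 ≠ 0; add g_3 = x_2^2 + 17/16x_2 to the basis.

S(f_1,g_3): leading monomials are coprime, so the S-polynomial reduces to 0 (Buchberger's first criterion).
S(f_2,g_3): lcm = x_1x_2^2. S = -x_1x_2 + 1/16x_2.
  leading term x_1x_2: subtract (-1/3x_2)·f_1 from -x_1x_2 + 1/16x_2 → x_2^2 + 17/16x_2
  leading term x_2^2: subtract (1)·g_3 from x_2^2 + 17/16x_2 → 0
  remainder 0.

Every S-polynomial of the final basis reduces to 0, so we have a Gröbner basis.
Inter-reduce: drop elements whose leading term is divisible by another's, tail-reduce, and make monic.

G = {x_2^2 + 17/16x_2, x_1 + x_2 + 1}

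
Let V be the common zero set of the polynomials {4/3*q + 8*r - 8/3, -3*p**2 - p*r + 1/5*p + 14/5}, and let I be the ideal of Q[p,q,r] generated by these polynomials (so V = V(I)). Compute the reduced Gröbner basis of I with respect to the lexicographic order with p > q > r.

f_1 = 4/3*q + 8*r - 8/3, LT = q.
f_2 = -3*p**2 - p*r + 1/5*p + 14/5, LT = p**2.

The S-polynomials (S(f_1,f_2)) all reduce to 0 modulo the current basis, so we have a Gröbner basis.

G = {p**2 + 1/3*p*r - 1/15*p - 14/15, q + 6*r - 2}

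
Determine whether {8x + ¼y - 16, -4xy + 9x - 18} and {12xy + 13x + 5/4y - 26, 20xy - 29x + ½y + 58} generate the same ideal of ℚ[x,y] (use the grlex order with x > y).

Yes, the ideals are equal.

Two ideals are equal iff their reduced Gröbner bases coincide (the reduced basis is unique for a fixed ordering).
Buchberger on the first generating set:
f_1 = 8x + ¼y - 16, LT = x.
f_2 = -4xy + 9x - 18, LT = xy.

S(f_1,f_2): lcm = xy. S = 1/32y² + 9/4x - 2y - 9/2.
  reduce S modulo (f_1, f_2):
  remainder 1/32y² - 265/128y ≠ 0; add g_3 = 1/32y² - 265/128y to the basis.

The other S-polynomials (S(f_1,g_3), S(f_2,g_3)) all reduce to 0 modulo the current basis, so we have a Gröbner basis.
Inter-reduce: drop elements whose leading term is divisible by another's, tail-reduce, and make monic.
Reduced Gröbner basis: {y² - 265/4y, x + 1/32y - 2}.

Buchberger on the second generating set:
h_1 = 12xy + 13x + 5/4y - 26, LT = xy.
h_2 = 20xy - 29x + ½y + 58, LT = xy.

S(h_1,h_2): lcm = xy. S = 38/15x + 19/240y - 76/15.
  reduce S modulo (h_1, h_2):
  remainder 38/15x + 19/240y - 76/15 ≠ 0; add k_3 = 38/15x + 19/240y - 76/15 to the basis.

S(h_1,k_3): lcm = xy. S = -1/32y² + 13/12x + 101/48y - 13/6.
  reduce S modulo (h_1, h_2, k_3):
  remainder -1/32y² + 265/128y ≠ 0; add k_4 = -1/32y² + 265/128y to the basis.

The other S-polynomials (S(h_2,k_3), S(h_1,k_4), S(h_2,k_4), S(k_3,k_4)) all reduce to 0 modulo the current basis, so we have a Gröbner basis.
Inter-reduce: drop elements whose leading term is divisible by another's, tail-reduce, and make monic.
Reduced Gröbner basis: {y² - 265/4y, x + 1/32y - 2}.

Same reduced basis, so the two generating sets span the same ideal.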